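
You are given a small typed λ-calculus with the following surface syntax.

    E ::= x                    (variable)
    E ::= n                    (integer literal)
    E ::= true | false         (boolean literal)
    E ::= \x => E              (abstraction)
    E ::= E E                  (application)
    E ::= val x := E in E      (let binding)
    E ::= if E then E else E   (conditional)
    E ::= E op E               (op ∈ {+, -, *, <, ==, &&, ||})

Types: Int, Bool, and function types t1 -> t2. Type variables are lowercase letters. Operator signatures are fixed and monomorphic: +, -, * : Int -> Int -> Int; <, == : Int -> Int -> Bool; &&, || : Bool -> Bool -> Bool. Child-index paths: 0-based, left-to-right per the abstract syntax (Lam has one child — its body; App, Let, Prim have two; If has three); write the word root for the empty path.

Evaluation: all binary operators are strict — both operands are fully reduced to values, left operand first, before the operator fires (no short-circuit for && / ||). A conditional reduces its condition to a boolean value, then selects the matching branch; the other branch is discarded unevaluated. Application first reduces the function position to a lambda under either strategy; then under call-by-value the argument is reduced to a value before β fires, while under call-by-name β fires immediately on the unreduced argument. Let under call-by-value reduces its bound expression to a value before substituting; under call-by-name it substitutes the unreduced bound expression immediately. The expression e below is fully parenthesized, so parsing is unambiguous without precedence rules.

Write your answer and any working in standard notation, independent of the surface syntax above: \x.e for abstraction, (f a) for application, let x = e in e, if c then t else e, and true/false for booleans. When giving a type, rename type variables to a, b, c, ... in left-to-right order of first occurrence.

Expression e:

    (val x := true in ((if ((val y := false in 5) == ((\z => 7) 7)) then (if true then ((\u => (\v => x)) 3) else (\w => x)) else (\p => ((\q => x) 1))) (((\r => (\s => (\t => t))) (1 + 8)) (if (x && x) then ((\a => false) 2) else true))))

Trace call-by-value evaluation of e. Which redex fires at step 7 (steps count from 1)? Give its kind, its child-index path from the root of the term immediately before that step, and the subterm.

Answer: beta at 1.0 : ((\r.(\s.(\t.t))) 9)

Working:
step 0: (let x = true in ((if ((let y = false in 5) == ((\z.7) 7)) then (if true then ((\u.(\v.x)) 3) else (\w.x)) else (\p.((\q.x) 1))) (((\r.(\s.(\t.t))) (1 + 8)) (if (x && x) then ((\a.false) 2) else true))))
step 1: [let@root] ((if ((let y = false in 5) == ((\z.7) 7)) then (if true then ((\u.(\v.true)) 3) else (\w.true)) else (\p.((\q.true) 1))) (((\r.(\s.(\t.t))) (1 + 8)) (if (true && true) then ((\a.false) 2) else true)))
step 2: [let@0.0.0] ((if (5 == ((\z.7) 7)) then (if true then ((\u.(\v.true)) 3) else (\w.true)) else (\p.((\q.true) 1))) (((\r.(\s.(\t.t))) (1 + 8)) (if (true && true) then ((\a.false) 2) else true)))
step 3: [beta@0.0.1] ((if (5 == 7) then (if true then ((\u.(\v.true)) 3) else (\w.true)) else (\p.((\q.true) 1))) (((\r.(\s.(\t.t))) (1 + 8)) (if (true && true) then ((\a.false) 2) else true)))
step 4: [delta@0.0] ((if false then (if true then ((\u.(\v.true)) 3) else (\w.true)) else (\p.((\q.true) 1))) (((\r.(\s.(\t.t))) (1 + 8)) (if (true && true) then ((\a.false) 2) else true)))
step 5: [if@0] ((\p.((\q.true) 1)) (((\r.(\s.(\t.t))) (1 + 8)) (if (true && true) then ((\a.false) 2) else true)))
step 6: [delta@1.0.1] ((\p.((\q.true) 1)) (((\r.(\s.(\t.t))) 9) (if (true && true) then ((\a.false) 2) else true)))
step 7: [beta@1.0] ((\p.((\q.true) 1)) ((\s.(\t.t)) (if (true && true) then ((\a.false) 2) else true)))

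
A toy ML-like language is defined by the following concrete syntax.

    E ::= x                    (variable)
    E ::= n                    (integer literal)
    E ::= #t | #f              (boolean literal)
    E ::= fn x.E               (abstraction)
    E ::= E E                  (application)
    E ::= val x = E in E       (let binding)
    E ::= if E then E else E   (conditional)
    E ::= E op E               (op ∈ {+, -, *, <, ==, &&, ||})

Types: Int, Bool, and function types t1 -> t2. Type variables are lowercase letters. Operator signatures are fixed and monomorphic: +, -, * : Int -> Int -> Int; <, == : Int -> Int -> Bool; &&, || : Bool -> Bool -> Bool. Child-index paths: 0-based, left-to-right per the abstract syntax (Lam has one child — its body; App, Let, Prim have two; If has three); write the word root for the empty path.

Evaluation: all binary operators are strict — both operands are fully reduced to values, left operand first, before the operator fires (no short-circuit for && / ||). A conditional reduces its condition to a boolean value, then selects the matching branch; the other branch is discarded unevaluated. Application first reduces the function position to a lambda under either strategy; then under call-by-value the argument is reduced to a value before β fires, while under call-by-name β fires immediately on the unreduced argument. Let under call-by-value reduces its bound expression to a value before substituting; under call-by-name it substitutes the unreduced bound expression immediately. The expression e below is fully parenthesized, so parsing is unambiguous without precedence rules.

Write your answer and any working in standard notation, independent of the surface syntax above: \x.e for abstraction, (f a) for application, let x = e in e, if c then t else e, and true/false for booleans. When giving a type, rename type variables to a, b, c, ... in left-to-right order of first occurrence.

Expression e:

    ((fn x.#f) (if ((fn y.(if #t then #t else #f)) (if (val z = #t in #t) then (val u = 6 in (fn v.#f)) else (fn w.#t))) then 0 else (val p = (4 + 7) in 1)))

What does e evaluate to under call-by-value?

Answer: false

Working:
step 0: ((\x.false) (if ((\y.(if true then true else false)) (if (let z = true in true) then (let u = 6 in (\v.false)) else (\w.true))) then 0 else (let p = (4 + 7) in 1)))
step 1: [let@1.0.1.0] ((\x.false) (if ((\y.(if true then true else false)) (if true then (let u = 6 in (\v.false)) else (\w.true))) then 0 else (let p = (4 + 7) in 1)))
step 2: [if@1.0.1] ((\x.false) (if ((\y.(if true then true else false)) (let u = 6 in (\v.false))) then 0 else (let p = (4 + 7) in 1)))
step 3: [let@1.0.1] ((\x.false) (if ((\y.(if true then true else false)) (\v.false)) then 0 else (let p = (4 + 7) in 1)))
step 4: [beta@1.0] ((\x.false) (if (if true then true else false) then 0 else (let p = (4 + 7) in 1)))
step 5: [if@1.0] ((\x.false) (if true then 0 else (let p = (4 + 7) in 1)))
step 6: [if@1] ((\x.false) 0)
step 7: [beta@root] false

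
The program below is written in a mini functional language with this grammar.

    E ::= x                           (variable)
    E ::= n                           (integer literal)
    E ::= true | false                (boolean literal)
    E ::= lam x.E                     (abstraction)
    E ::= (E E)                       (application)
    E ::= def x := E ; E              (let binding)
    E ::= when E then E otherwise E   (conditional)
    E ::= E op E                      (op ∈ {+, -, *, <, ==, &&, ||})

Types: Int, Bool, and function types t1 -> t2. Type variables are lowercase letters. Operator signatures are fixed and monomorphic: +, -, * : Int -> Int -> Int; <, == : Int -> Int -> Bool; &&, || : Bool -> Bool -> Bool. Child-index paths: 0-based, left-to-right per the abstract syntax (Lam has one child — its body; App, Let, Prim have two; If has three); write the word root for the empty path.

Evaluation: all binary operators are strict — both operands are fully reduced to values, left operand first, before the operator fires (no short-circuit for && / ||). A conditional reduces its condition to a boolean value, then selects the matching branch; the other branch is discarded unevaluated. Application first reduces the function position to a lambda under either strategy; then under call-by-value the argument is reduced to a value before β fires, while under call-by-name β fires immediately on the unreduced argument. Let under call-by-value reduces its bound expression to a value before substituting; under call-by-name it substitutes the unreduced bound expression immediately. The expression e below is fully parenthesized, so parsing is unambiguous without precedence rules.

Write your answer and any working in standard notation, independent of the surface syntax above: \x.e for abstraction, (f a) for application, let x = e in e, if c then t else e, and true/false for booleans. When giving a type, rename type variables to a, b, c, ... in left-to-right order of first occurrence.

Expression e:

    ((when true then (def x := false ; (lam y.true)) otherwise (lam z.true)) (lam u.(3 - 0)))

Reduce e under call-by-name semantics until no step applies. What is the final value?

Derivation:
step 0: ((if true then (let x = false in (\y.true)) else (\z.true)) (\u.(3 - 0)))
step 1: [if@0] ((let x = false in (\y.true)) (\u.(3 - 0)))
step 2: [let@0] ((\y.true) (\u.(3 - 0)))
step 3: [beta@root] true

Answer: true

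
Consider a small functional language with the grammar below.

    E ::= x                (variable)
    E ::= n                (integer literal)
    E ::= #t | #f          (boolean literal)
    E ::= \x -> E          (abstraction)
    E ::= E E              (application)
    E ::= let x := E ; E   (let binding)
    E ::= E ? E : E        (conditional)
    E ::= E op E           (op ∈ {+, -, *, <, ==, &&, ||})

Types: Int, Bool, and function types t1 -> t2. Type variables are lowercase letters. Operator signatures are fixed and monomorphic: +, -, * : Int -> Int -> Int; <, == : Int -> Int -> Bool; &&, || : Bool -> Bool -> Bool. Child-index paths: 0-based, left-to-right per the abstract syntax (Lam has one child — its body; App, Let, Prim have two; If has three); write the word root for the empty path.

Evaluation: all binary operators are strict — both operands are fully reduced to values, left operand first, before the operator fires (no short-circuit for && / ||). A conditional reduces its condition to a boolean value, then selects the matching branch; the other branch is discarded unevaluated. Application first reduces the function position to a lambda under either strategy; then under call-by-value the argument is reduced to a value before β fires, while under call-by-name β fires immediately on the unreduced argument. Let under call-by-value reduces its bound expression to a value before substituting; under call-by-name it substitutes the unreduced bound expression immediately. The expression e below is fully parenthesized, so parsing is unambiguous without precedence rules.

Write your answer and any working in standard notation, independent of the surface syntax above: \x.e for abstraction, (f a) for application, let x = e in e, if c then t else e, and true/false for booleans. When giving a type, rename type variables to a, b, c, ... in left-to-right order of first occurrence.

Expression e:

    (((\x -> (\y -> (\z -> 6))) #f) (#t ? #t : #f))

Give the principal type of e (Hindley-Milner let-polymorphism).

Working:
\z._ : c -> Int
\y._ : b -> c -> Int
\x._ : a -> b -> c -> Int
  unify a -> b -> c -> Int ~ Bool -> d
  unify a ~ Bool
  unify b -> c -> Int ~ d
_ _ : b -> c -> Int
  unify Bool ~ Bool
  unify Bool ~ Bool
  unify b -> c -> Int ~ Bool -> e
  unify b ~ Bool
  unify c -> Int ~ e
_ _ : c -> Int

Answer: a -> Int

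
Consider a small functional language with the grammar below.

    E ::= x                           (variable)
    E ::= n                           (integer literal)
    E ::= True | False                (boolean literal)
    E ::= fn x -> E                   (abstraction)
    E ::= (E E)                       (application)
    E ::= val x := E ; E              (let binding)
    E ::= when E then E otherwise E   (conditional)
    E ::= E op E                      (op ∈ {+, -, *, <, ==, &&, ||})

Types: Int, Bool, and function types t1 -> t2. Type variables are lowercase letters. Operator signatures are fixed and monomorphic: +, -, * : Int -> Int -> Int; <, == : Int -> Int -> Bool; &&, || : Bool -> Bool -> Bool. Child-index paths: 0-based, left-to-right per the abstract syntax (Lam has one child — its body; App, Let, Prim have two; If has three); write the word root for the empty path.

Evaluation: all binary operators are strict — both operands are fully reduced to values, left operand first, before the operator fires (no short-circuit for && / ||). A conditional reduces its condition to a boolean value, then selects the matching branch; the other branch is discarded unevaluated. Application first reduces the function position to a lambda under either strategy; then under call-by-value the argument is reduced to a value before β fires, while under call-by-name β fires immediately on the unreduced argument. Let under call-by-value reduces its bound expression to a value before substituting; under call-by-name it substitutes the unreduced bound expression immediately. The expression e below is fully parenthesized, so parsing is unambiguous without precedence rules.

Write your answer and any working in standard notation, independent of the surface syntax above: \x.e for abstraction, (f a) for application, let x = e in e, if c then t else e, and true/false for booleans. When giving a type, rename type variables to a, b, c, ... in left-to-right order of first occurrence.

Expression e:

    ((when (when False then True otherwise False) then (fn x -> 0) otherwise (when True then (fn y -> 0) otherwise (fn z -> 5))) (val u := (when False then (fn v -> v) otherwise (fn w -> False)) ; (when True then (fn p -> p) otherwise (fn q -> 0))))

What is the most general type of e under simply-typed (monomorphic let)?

Answer: Int

Trace:
  unify Bool ~ Bool
  unify Bool ~ Bool
  unify Bool ~ Bool
\x._ : a -> Int
  unify Bool ~ Bool
\y._ : b -> Int
\z._ : c -> Int
  unify b -> Int ~ c -> Int
  unify b ~ c
  unify Int ~ Int
  unify a -> Int ~ c -> Int
  unify a ~ c
  unify Int ~ Int
  unify Bool ~ Bool
v : d
\v._ : d -> d
\w._ : e -> Bool
  unify d -> d ~ e -> Bool
  unify d ~ e
  unify e ~ Bool
let u : Bool -> Bool
  unify Bool ~ Bool
p : f
\p._ : f -> f
\q._ : g -> Int
  unify f -> f ~ g -> Int
  unify f ~ g
  unify g ~ Int
  unify c -> Int ~ (Int -> Int) -> h
  unify c ~ Int -> Int
  unify Int ~ h
_ _ : Int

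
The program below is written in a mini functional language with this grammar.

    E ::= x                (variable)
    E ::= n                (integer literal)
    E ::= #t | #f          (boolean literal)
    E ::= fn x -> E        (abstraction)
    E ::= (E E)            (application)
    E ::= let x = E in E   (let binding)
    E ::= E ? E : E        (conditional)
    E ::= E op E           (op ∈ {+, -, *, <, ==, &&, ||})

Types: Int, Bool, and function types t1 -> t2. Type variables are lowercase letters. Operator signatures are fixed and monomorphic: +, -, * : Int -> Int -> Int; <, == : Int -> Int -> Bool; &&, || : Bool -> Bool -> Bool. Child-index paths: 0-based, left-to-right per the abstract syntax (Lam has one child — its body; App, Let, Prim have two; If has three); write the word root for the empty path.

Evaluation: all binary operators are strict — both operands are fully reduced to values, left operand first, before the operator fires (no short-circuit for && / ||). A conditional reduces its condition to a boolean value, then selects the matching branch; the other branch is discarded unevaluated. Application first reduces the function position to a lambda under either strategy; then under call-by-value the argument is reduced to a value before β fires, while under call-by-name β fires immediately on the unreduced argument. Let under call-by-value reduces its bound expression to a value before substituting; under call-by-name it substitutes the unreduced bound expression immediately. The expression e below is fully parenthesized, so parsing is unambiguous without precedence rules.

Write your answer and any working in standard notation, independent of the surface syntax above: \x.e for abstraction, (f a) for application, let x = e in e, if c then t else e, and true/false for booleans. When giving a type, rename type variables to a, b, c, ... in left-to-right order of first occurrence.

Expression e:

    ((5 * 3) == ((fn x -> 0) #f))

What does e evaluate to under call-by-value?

Working:
step 0: ((5 * 3) == ((\x.0) false))
step 1: [delta@0] (15 == ((\x.0) false))
step 2: [beta@1] (15 == 0)
step 3: [delta@root] false

Answer: false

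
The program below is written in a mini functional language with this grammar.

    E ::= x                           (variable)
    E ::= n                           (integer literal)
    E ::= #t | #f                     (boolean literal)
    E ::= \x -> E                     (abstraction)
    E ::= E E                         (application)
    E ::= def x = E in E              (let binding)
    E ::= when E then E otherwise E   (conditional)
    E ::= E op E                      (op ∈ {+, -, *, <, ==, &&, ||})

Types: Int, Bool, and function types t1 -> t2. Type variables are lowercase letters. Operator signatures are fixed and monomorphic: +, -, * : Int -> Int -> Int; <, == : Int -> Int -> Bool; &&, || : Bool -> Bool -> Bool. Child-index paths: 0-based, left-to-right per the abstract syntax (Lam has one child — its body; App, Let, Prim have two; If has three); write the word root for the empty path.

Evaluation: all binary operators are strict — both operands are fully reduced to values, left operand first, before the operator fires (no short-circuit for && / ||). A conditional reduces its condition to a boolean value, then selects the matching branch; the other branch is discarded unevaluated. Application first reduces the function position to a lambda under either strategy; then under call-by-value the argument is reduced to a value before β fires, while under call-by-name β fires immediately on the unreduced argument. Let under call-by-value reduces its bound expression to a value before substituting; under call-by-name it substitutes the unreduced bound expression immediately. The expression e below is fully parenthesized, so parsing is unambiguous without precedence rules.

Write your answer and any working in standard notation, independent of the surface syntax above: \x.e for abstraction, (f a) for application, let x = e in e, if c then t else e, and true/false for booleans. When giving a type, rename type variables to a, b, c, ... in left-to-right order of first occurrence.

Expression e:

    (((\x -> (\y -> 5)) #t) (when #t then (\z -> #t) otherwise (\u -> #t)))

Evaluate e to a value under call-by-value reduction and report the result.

Working:
step 0: (((\x.(\y.5)) true) (if true then (\z.true) else (\u.true)))
step 1: [beta@0] ((\y.5) (if true then (\z.true) else (\u.true)))
step 2: [if@1] ((\y.5) (\z.true))
step 3: [beta@root] 5

Answer: 5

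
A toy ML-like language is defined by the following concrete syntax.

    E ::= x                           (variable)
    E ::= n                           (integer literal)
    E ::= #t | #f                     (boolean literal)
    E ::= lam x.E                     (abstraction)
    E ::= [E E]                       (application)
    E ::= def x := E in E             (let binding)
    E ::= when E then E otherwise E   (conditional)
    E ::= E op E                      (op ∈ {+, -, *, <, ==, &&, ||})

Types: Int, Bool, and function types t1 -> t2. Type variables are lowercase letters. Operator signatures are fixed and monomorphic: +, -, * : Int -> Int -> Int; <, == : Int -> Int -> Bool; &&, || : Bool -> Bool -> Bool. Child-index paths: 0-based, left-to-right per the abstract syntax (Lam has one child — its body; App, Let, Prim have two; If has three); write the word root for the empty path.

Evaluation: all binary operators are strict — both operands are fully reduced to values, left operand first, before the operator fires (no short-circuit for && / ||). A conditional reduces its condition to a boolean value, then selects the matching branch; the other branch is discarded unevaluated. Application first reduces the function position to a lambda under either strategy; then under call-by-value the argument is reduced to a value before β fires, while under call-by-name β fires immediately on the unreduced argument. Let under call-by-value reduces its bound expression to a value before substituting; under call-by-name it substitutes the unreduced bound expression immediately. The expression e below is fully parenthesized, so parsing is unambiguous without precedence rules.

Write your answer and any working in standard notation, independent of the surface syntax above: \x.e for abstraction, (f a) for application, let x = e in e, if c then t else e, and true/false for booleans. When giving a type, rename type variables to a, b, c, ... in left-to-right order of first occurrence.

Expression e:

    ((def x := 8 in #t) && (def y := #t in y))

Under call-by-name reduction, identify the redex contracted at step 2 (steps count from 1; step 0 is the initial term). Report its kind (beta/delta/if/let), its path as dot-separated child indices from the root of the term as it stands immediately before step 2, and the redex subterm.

Derivation:
step 0: ((let x = 8 in true) && (let y = true in y))
step 1: [let@0] (true && (let y = true in y))
step 2: [let@1] (true && true)

Answer: let at 1 : (let y = true in y)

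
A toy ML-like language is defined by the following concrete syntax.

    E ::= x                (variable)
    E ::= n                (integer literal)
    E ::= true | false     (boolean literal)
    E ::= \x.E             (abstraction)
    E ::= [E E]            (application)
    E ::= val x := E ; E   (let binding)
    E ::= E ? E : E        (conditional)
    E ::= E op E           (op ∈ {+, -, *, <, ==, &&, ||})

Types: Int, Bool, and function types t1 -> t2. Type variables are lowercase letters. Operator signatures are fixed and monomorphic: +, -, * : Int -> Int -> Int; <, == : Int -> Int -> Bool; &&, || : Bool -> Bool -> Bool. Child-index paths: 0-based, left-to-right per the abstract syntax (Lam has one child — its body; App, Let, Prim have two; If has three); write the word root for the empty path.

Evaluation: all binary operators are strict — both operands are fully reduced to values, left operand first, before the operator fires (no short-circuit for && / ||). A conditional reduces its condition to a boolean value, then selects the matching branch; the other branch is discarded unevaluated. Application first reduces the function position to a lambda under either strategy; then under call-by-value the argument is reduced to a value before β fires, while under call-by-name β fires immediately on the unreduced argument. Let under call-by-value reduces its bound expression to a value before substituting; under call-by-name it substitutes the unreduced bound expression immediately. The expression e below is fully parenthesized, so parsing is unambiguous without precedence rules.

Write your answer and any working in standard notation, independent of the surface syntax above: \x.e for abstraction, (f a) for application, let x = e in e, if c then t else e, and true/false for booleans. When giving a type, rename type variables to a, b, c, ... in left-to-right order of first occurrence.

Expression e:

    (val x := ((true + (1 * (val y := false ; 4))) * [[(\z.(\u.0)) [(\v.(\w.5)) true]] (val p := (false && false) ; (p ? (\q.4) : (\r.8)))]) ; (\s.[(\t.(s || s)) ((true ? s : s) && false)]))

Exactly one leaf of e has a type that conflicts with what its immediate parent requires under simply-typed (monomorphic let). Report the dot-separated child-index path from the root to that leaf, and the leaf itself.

Answer: 0.0.0 : true

Trace:
  unify Bool ~ Int
  FAIL: mismatch Bool ~ Int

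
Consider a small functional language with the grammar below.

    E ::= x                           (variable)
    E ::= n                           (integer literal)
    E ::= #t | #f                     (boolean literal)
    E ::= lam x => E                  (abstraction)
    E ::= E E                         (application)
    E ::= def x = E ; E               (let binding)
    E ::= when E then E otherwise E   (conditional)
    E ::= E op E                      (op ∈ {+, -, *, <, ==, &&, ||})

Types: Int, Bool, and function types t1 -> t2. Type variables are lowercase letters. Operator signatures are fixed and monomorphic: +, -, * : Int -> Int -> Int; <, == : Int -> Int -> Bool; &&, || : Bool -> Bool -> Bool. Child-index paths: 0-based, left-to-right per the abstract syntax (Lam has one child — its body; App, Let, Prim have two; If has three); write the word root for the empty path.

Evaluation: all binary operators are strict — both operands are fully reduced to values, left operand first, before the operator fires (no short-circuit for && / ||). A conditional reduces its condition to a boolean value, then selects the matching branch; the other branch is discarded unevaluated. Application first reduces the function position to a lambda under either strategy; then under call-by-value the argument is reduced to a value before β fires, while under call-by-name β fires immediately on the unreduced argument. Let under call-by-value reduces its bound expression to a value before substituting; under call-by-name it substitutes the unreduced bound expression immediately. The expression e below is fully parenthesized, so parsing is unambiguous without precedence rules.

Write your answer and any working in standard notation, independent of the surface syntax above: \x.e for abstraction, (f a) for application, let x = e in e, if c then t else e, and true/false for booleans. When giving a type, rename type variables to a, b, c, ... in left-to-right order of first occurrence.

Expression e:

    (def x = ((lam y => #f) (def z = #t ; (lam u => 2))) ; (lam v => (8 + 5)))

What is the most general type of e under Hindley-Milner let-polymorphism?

Trace:
\y._ : a -> Bool
let z : Bool
\u._ : b -> Int
  unify a -> Bool ~ (b -> Int) -> c
  unify a ~ b -> Int
  unify Bool ~ c
_ _ : Bool
let x : Bool
  unify Int ~ Int
  unify Int ~ Int
\v._ : d -> Int

Answer: a -> Int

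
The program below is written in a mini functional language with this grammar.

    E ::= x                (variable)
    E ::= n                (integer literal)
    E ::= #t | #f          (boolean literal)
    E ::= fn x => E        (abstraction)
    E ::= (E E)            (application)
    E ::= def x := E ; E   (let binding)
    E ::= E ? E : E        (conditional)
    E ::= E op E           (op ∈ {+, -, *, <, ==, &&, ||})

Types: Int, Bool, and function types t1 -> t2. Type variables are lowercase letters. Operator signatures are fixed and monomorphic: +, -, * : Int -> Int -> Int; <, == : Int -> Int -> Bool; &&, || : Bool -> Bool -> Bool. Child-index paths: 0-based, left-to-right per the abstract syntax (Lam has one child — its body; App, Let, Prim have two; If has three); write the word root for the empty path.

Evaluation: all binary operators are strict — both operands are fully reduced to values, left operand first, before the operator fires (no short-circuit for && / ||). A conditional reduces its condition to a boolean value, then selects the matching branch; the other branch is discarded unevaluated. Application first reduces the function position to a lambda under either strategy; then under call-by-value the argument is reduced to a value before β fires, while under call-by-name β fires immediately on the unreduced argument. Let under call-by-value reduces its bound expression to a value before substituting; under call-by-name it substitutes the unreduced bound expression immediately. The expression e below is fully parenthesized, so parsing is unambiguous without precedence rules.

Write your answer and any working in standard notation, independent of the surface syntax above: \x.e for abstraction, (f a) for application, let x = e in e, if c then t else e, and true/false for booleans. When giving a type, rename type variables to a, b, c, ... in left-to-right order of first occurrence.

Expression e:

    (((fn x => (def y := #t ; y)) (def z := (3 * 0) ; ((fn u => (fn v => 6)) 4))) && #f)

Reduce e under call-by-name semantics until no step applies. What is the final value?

Working:
step 0: (((\x.(let y = true in y)) (let z = (3 * 0) in ((\u.(\v.6)) 4))) && false)
step 1: [beta@0] ((let y = true in y) && false)
step 2: [let@0] (true && false)
step 3: [delta@root] false

Answer: false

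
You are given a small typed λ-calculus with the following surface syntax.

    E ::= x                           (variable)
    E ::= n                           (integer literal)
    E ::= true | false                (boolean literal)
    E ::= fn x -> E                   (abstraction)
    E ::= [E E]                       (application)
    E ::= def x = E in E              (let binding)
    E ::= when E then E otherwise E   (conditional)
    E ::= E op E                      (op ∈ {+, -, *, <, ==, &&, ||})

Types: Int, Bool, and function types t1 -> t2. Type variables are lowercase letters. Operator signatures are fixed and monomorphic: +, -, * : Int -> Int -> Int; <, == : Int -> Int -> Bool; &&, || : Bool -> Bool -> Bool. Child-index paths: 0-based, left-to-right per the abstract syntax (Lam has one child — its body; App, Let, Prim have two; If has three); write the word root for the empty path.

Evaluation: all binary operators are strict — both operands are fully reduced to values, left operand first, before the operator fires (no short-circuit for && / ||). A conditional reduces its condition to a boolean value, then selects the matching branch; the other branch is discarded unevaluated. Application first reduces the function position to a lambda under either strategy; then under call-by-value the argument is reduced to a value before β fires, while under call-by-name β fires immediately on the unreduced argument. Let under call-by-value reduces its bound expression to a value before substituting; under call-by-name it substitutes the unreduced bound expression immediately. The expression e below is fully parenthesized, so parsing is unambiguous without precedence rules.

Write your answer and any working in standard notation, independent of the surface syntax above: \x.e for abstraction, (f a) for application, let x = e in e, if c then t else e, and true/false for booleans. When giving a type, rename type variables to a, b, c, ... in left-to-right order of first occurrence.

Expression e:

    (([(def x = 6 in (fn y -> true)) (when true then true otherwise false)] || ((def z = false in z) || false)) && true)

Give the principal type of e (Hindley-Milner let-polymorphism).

Answer: Bool

Derivation:
let x : Int
\y._ : a -> Bool
  unify Bool ~ Bool
  unify Bool ~ Bool
  unify a -> Bool ~ Bool -> b
  unify a ~ Bool
  unify Bool ~ b
_ _ : Bool
  unify Bool ~ Bool
let z : Bool
z : Bool
  unify Bool ~ Bool
  unify Bool ~ Bool
  unify Bool ~ Bool
  unify Bool ~ Bool
  unify Bool ~ Bool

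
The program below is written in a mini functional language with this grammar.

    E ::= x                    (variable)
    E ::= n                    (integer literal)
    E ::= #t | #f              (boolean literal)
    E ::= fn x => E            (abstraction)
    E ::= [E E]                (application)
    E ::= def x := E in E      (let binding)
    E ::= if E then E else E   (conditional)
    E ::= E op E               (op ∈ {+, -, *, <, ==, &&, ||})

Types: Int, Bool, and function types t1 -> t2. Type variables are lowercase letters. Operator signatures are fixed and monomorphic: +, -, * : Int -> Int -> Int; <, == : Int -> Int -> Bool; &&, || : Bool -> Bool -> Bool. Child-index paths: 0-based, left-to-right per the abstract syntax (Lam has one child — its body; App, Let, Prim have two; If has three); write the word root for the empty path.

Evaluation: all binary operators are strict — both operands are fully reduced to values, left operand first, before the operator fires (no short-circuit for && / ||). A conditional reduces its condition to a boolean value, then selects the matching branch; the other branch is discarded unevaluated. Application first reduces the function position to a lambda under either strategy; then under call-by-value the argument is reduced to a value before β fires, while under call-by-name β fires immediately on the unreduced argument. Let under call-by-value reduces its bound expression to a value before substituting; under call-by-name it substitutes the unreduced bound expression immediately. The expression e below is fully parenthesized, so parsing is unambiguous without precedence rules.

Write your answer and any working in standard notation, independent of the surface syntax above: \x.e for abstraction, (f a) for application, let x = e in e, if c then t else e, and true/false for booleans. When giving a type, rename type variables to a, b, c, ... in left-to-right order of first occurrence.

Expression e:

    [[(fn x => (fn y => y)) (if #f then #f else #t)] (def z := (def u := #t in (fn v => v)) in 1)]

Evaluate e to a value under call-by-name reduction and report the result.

Answer: 1

Trace:
step 0: (((\x.(\y.y)) (if false then false else true)) (let z = (let u = true in (\v.v)) in 1))
step 1: [beta@0] ((\y.y) (let z = (let u = true in (\v.v)) in 1))
step 2: [beta@root] (let z = (let u = true in (\v.v)) in 1)
step 3: [let@root] 1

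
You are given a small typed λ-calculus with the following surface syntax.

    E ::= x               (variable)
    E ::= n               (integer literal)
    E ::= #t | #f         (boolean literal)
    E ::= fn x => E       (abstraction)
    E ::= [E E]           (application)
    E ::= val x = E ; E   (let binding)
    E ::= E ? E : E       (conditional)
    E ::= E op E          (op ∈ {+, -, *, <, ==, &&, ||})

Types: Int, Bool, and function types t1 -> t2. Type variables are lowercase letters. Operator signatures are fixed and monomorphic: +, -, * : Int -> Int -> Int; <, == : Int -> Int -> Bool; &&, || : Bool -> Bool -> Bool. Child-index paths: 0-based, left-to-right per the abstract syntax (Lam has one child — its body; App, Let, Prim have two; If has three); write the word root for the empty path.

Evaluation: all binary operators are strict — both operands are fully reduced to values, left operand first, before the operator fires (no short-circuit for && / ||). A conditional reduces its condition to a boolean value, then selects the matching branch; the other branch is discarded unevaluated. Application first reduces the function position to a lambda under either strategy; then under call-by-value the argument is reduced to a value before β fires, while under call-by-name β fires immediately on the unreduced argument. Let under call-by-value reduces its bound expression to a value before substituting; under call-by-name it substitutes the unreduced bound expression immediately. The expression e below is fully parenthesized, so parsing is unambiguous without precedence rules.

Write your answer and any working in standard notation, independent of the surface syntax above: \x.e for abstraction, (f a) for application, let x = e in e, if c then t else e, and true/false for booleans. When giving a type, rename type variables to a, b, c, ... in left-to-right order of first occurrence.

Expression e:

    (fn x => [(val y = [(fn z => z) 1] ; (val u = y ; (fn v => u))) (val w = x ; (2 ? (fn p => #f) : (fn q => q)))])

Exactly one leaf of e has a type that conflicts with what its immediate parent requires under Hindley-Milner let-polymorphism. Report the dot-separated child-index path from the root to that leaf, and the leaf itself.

Answer: 0.1.1.0 : 2

Working:
z : b
\z._ : b -> b
  unify b -> b ~ Int -> c
  unify b ~ Int
  unify Int ~ c
_ _ : Int
let y : Int
y : Int
let u : Int
u : Int
\v._ : d -> Int
x : a
let w : a
  unify Int ~ Bool
  FAIL: mismatch Int ~ Bool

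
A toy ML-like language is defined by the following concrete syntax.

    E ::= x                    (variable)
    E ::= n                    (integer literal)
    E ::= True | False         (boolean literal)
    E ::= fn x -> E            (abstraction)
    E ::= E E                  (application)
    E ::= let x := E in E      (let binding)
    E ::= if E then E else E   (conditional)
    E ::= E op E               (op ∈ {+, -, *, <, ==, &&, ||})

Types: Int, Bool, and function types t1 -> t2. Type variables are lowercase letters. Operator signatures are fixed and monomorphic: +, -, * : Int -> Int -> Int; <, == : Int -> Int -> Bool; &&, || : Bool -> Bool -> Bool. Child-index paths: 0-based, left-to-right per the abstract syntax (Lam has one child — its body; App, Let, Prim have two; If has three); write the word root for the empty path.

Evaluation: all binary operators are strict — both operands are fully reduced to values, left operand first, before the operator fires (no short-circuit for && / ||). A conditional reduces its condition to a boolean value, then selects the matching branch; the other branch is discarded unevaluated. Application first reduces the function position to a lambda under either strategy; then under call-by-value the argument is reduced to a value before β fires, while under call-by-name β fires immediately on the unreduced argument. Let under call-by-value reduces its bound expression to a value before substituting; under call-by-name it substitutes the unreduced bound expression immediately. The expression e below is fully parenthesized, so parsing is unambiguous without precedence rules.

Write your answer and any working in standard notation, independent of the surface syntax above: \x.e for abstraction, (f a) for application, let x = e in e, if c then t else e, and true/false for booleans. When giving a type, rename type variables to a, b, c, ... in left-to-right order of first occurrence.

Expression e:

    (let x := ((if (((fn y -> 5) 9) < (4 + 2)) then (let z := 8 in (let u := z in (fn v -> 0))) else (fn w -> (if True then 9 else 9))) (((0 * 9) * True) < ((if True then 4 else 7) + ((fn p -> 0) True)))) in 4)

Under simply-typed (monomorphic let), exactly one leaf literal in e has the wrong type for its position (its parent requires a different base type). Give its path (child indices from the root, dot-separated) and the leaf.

Answer: 0.1.0.1 : true

Derivation:
\y._ : a -> Int
  unify a -> Int ~ Int -> b
  unify a ~ Int
  unify Int ~ b
_ _ : Int
  unify Int ~ Int
  unify Int ~ Int
  unify Int ~ Int
  unify Int ~ Int
  unify Bool ~ Bool
let z : Int
z : Int
let u : Int
\v._ : c -> Int
  unify Bool ~ Bool
  unify Int ~ Int
\w._ : d -> Int
  unify c -> Int ~ d -> Int
  unify c ~ d
  unify Int ~ Int
  unify Int ~ Int
  unify Int ~ Int
  unify Int ~ Int
  unify Bool ~ Int
  FAIL: mismatch Bool ~ Int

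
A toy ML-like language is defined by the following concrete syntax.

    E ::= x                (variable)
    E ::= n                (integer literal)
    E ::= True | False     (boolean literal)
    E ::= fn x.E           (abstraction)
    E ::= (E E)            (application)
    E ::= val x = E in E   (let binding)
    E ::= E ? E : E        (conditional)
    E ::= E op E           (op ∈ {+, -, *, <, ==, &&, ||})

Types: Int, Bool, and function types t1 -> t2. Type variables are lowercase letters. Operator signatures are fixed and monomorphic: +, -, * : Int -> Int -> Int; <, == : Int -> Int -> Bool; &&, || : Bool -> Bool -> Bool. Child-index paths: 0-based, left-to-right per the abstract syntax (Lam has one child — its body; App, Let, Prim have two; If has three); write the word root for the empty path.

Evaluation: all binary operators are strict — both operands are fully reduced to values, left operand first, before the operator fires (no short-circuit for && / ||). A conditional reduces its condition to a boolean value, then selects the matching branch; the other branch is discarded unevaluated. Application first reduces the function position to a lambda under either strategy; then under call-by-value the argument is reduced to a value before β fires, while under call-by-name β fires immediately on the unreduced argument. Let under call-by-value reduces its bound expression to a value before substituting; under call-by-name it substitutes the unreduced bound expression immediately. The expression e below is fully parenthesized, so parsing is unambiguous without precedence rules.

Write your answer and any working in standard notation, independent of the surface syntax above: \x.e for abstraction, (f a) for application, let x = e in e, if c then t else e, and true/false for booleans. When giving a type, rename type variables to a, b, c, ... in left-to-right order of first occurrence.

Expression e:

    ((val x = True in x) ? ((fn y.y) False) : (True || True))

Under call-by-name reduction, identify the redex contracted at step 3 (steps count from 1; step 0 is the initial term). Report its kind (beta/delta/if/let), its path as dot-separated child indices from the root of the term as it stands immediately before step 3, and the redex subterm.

Working:
step 0: (if (let x = true in x) then ((\y.y) false) else (true || true))
step 1: [let@0] (if true then ((\y.y) false) else (true || true))
step 2: [if@root] ((\y.y) false)
step 3: [beta@root] false

Answer: beta at root : ((\y.y) false)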